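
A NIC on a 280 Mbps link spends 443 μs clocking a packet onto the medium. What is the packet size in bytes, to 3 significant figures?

L = R × t_tx = 280000000 b/s × 0.000443 s = 124040 bits.
In bytes: 124040 / 8 = 15500 bytes.

15500 bytes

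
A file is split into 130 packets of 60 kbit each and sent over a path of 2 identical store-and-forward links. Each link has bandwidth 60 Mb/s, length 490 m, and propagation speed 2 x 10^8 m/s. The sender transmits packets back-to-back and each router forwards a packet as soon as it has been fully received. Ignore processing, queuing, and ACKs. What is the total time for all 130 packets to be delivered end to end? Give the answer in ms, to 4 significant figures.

131.0 ms

Per-hop transmission t_tx = L/R = 60000/60000000 = 1 ms.
Per-hop propagation t_prop = 490/200000000 = 0.00245 ms.
Pipeline fill: first packet needs 2·t_tx to clear all hops; remaining 129 packets each add one t_tx.
Total = (2+130-1)·t_tx + 2·t_prop = 131·1 + 2·0.00245 = 131.0 ms.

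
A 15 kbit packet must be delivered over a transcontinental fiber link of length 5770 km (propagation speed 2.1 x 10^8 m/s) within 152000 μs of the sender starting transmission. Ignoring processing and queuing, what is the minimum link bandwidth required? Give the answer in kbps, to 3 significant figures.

Propagation delay = 5770000 / 210000000 = 27476.2 μs.
Transmission budget = 152000 − 27476.2 = 124524 μs.
R ≥ L / t_tx = 15000 bits / 0.124524 s = 120 kbps.

120 kbps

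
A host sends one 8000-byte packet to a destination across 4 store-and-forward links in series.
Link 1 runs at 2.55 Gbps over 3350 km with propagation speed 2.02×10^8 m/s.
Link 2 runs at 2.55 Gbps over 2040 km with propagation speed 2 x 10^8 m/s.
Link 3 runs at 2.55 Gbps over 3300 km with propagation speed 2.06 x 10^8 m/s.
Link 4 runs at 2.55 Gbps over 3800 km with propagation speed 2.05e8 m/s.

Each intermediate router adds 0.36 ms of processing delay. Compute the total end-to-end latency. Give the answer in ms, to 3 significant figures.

62.5 ms

L = 8000 × 8 = 64000 bits.
Transmission delay per hop = L/R = 64000/2550000000 = 0.025098 ms; 4 hops → 0.100392 ms.
Propagation delays (d/s per hop): 16.5842, 10.2, 16.0194, 18.5366 ms; sum = 61.3402 ms.
Processing at 3 router(s): 3 × 0.36 ms = 1.08 ms.
End-to-end = 62.5 ms.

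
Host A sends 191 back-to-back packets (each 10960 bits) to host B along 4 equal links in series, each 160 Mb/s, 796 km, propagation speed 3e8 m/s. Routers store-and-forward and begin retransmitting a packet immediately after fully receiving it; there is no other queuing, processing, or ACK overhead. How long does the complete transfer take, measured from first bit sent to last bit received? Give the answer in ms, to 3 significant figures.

23.9 ms

Per-hop transmission t_tx = L/R = 10960/160000000 = 0.0685 ms.
Per-hop propagation t_prop = 796000/300000000 = 2.65333 ms.
Pipeline fill: first packet needs 4·t_tx to clear all hops; remaining 190 packets each add one t_tx.
Total = (4+191-1)·t_tx + 4·t_prop = 194·0.0685 + 4·2.65333 = 23.9 ms.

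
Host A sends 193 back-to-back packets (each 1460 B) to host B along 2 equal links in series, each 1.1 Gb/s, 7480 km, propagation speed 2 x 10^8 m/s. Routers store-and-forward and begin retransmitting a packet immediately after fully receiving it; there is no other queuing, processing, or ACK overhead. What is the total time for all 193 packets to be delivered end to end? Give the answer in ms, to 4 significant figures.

Per-hop transmission t_tx = L/R = 11680/1100000000 = 0.0106182 ms.
Per-hop propagation t_prop = 7480000/200000000 = 37.4 ms.
Pipeline fill: first packet needs 2·t_tx to clear all hops; remaining 192 packets each add one t_tx.
Total = (2+193-1)·t_tx + 2·t_prop = 194·0.0106182 + 2·37.4 = 76.86 ms.

76.86 ms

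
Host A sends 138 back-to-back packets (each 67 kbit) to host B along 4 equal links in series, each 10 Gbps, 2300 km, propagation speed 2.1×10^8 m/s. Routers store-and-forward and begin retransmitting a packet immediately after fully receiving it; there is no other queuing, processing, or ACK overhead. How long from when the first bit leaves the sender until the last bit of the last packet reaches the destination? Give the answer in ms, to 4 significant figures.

Per-hop transmission t_tx = L/R = 67000/10000000000 = 0.0067 ms.
Per-hop propagation t_prop = 2300000/210000000 = 10.9524 ms.
Pipeline fill: first packet needs 4·t_tx to clear all hops; remaining 137 packets each add one t_tx.
Total = (4+138-1)·t_tx + 4·t_prop = 141·0.0067 + 4·10.9524 = 44.75 ms.

44.75 ms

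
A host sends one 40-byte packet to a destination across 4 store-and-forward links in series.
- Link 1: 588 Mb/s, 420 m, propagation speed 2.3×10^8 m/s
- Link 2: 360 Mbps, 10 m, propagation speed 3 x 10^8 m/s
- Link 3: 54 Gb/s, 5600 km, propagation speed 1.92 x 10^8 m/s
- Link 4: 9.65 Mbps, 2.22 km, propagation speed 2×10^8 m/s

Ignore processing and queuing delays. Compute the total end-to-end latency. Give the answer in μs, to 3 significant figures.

29200 μs

L = 40 × 8 = 320 bits.
Transmission delays (L/R per hop): 0.544218, 0.888889, 0.00592593, 33.1606 μs; sum = 34.5997 μs.
Propagation delays (d/s per hop): 1.82609, 0.0333333, 29166.7, 11.1 μs; sum = 29179.6 μs.
End-to-end = 29200 μs.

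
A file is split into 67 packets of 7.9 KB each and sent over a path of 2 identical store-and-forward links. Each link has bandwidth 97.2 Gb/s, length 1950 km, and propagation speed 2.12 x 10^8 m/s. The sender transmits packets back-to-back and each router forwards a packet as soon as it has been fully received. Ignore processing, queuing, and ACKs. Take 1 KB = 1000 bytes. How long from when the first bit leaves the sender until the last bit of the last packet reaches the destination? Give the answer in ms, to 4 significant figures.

Per-hop transmission t_tx = L/R = 63200/97200000000 = 0.000650206 ms.
Per-hop propagation t_prop = 1950000/212000000 = 9.19811 ms.
Pipeline fill: first packet needs 2·t_tx to clear all hops; remaining 66 packets each add one t_tx.
Total = (2+67-1)·t_tx + 2·t_prop = 68·0.000650206 + 2·9.19811 = 18.44 ms.

18.44 ms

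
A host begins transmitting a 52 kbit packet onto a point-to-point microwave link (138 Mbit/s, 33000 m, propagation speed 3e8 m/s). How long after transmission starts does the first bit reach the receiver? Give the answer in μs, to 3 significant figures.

First bit experiences only propagation delay: d/s = 33000/300000000 = 110 μs.

110 μs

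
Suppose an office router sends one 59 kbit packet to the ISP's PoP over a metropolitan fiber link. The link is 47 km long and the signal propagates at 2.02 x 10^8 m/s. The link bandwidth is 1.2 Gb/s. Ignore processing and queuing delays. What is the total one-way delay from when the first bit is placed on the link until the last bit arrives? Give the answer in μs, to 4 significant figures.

281.8 μs

L = 59000 bits.
Transmission delay = L/R = 59000 / 1200000000 = 49.1667 μs.
Propagation delay = d/s = 47000 m / 202000000 m/s = 232.673 μs.
Total = 281.8 μs.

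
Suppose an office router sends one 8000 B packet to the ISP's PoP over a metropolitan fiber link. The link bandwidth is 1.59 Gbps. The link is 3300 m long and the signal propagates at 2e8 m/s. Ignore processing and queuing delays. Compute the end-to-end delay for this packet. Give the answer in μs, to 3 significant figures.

56.8 μs

L = 8000 × 8 = 64000 bits.
Transmission delay = L/R = 64000 / 1590000000 = 40.2516 μs.
Propagation delay = d/s = 3300 m / 200000000 m/s = 16.5 μs.
Total = 56.8 μs.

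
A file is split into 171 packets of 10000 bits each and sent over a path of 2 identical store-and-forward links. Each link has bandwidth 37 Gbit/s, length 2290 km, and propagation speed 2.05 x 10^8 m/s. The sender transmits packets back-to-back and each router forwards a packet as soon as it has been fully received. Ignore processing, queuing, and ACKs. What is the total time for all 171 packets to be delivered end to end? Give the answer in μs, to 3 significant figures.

Per-hop transmission t_tx = L/R = 10000/37000000000 = 0.27027 μs.
Per-hop propagation t_prop = 2290000/2.05e+08 = 11170.7 μs.
Pipeline fill: first packet needs 2·t_tx to clear all hops; remaining 170 packets each add one t_tx.
Total = (2+171-1)·t_tx + 2·t_prop = 172·0.27027 + 2·11170.7 = 22400 μs.

22400 μs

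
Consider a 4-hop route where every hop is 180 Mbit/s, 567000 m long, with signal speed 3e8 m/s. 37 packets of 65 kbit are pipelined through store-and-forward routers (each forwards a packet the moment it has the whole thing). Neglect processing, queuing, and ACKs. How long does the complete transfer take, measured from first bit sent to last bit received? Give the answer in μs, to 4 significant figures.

22000 μs

Per-hop transmission t_tx = L/R = 65000/180000000 = 361.111 μs.
Per-hop propagation t_prop = 567000/300000000 = 1890 μs.
Pipeline fill: first packet needs 4·t_tx to clear all hops; remaining 36 packets each add one t_tx.
Total = (4+37-1)·t_tx + 4·t_prop = 40·361.111 + 4·1890 = 22000 μs.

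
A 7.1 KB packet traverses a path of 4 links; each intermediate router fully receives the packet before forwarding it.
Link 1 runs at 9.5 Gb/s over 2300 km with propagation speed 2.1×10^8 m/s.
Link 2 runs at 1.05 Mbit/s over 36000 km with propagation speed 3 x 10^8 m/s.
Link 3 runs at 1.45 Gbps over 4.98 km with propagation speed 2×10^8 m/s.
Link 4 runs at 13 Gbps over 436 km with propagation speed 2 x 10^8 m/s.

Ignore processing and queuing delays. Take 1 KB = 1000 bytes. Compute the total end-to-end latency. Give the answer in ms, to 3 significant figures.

187 ms

L = 56800 bits.
Transmission delays (L/R per hop): 0.00597895, 54.0952, 0.0391724, 0.00436923 ms; sum = 54.1448 ms.
Propagation delays (d/s per hop): 10.9524, 120, 0.0249, 2.18 ms; sum = 133.157 ms.
End-to-end = 187 ms.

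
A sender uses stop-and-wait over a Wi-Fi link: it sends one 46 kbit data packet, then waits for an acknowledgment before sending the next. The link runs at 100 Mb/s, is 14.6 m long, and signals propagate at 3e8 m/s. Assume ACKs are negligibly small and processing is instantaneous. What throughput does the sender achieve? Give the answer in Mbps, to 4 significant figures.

99.98 Mbps

t_tx = L/R = 46000/100000000 = 0.00046 s.
t_prop = 14.6/300000000 = 4.86667e-08 s; RTT = 9.73333e-08 s.
Cycle = t_tx + RTT = 0.000460097 s.
Throughput = L / cycle = 46000 / 0.000460097 = 99.98 Mbps.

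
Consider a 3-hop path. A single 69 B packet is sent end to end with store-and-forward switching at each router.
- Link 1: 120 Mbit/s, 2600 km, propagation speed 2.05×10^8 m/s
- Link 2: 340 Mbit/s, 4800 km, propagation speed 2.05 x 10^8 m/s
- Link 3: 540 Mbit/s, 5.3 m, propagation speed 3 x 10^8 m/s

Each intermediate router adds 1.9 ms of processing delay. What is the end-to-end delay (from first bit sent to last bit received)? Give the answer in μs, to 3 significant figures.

L = 69 × 8 = 552 bits.
Transmission delays (L/R per hop): 4.6, 1.62353, 1.02222 μs; sum = 7.24575 μs.
Propagation delays (d/s per hop): 12682.9, 23414.6, 0.0176667 μs; sum = 36097.6 μs.
Processing at 2 router(s): 2 × 1.9 ms = 3800 μs.
End-to-end = 39900 μs.

39900 μs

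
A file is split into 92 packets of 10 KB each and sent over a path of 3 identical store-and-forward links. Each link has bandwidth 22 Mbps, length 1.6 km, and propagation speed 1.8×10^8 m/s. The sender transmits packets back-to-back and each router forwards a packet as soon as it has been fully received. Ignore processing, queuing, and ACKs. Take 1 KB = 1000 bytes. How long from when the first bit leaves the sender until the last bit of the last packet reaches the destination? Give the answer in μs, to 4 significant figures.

Per-hop transmission t_tx = L/R = 80000/22000000 = 3636.36 μs.
Per-hop propagation t_prop = 1600/180000000 = 8.88889 μs.
Pipeline fill: first packet needs 3·t_tx to clear all hops; remaining 91 packets each add one t_tx.
Total = (3+92-1)·t_tx + 3·t_prop = 94·3636.36 + 3·8.88889 = 341800 μs.

341800 μs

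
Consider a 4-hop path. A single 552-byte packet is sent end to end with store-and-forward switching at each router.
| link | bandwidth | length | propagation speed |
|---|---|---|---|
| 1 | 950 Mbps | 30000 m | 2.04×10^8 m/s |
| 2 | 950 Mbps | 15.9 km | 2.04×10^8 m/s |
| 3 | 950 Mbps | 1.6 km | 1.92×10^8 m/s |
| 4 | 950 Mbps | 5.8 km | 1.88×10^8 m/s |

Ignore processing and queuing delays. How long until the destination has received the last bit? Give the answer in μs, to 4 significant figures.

282.8 μs

L = 552 × 8 = 4416 bits.
Transmission delay per hop = L/R = 4416/950000000 = 4.64842 μs; 4 hops → 18.5937 μs.
Propagation delays (d/s per hop): 147.059, 77.9412, 8.33333, 30.8511 μs; sum = 264.184 μs.
End-to-end = 282.8 μs.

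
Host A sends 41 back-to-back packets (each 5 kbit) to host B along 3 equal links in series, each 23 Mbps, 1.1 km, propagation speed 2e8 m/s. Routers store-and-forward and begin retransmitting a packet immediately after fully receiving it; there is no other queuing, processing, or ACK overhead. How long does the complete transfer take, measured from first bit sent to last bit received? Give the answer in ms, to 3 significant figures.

Per-hop transmission t_tx = L/R = 5000/23000000 = 0.217391 ms.
Per-hop propagation t_prop = 1100/200000000 = 0.0055 ms.
Pipeline fill: first packet needs 3·t_tx to clear all hops; remaining 40 packets each add one t_tx.
Total = (3+41-1)·t_tx + 3·t_prop = 43·0.217391 + 3·0.0055 = 9.36 ms.

9.36 ms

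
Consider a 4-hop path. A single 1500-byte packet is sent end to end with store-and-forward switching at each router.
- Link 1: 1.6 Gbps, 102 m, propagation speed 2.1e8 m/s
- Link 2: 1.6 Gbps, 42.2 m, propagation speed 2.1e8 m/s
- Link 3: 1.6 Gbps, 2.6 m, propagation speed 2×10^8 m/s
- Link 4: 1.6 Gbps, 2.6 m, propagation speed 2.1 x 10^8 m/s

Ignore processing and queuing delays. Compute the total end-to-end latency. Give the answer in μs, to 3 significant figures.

30.7 μs

L = 1500 × 8 = 12000 bits.
Transmission delay per hop = L/R = 12000/1600000000 = 7.5 μs; 4 hops → 30 μs.
Propagation delays (d/s per hop): 0.485714, 0.200952, 0.013, 0.012381 μs; sum = 0.712048 μs.
End-to-end = 30.7 μs.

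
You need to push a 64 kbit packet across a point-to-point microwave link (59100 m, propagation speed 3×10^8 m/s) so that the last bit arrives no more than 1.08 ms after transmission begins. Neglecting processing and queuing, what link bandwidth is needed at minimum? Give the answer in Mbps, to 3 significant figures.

Propagation delay = 59100 / 300000000 = 0.197 ms.
Transmission budget = 1.08 − 0.197 = 0.883 ms.
R ≥ L / t_tx = 64000 bits / 0.000883 s = 72.5 Mbps.

72.5 Mbps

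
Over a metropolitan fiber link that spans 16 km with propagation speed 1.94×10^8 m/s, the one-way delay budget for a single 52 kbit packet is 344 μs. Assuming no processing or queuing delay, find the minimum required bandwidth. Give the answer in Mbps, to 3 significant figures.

Propagation delay = 16000 / 194000000 = 82.4742 μs.
Transmission budget = 344 − 82.4742 = 261.526 μs.
R ≥ L / t_tx = 52000 bits / 0.000261526 s = 199 Mbps.

199 Mbps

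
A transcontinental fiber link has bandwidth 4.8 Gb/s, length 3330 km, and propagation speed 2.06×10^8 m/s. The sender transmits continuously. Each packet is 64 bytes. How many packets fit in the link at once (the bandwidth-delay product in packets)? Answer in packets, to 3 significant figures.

152000 packets

Propagation delay = 3330000 / 206000000 = 0.016165 s.
BDP = R × t_prop = 4800000000 × 0.016165 = 77592200 bits.
In packets of 512 bits: 152000 packets.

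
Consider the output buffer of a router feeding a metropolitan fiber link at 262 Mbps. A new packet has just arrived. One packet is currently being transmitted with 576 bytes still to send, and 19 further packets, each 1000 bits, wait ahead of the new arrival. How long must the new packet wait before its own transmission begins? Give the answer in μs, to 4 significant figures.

Each queued packet: L/R = 1000/262000000 = 3.81679 μs.
19 queued → 72.5191 μs.
Plus remaining 4608 bits of current packet: 17.5878 μs.
Queuing delay = 90.11 μs.

90.11 μs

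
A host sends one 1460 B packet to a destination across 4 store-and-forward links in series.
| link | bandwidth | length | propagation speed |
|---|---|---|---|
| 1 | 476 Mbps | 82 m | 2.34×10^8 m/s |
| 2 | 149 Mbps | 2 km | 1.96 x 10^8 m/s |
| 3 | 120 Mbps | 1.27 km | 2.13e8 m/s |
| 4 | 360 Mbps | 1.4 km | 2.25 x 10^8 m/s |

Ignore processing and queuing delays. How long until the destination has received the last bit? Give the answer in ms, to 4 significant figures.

0.2554 ms

L = 1460 × 8 = 11680 bits.
Transmission delays (L/R per hop): 0.0245378, 0.0783893, 0.0973333, 0.0324444 ms; sum = 0.232705 ms.
Propagation delays (d/s per hop): 0.000350427, 0.0102041, 0.00596244, 0.00622222 ms; sum = 0.0227392 ms.
End-to-end = 0.2554 ms.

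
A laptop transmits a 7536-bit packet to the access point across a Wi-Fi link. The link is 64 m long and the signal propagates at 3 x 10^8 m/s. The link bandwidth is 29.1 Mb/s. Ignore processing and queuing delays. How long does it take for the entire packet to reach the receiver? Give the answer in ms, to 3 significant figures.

Transmission delay = L/R = 7536 / 29100000 = 0.258969 ms.
Propagation delay = d/s = 64 m / 300000000 m/s = 0.000213333 ms.
Total = 0.259 ms.

0.259 ms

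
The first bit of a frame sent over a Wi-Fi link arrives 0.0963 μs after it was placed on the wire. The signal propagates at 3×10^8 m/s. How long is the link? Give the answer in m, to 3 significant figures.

28.9 m

d = s × t_prop = 300000000 × 9.63e-08 = 28.9 m.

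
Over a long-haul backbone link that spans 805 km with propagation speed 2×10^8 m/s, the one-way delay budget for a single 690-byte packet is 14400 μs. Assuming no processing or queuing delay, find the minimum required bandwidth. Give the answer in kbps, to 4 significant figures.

532.0 kbps

L = 5520 bits.
Propagation delay = 805000 / 200000000 = 4025 μs.
Transmission budget = 14400 − 4025 = 10375 μs.
R ≥ L / t_tx = 5520 bits / 0.010375 s = 532.0 kbps.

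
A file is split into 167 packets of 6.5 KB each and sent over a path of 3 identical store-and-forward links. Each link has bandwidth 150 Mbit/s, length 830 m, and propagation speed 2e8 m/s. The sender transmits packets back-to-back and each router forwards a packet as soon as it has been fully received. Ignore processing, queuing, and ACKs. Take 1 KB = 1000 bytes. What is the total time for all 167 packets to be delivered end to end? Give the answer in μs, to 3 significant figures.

Per-hop transmission t_tx = L/R = 52000/150000000 = 346.667 μs.
Per-hop propagation t_prop = 830/200000000 = 4.15 μs.
Pipeline fill: first packet needs 3·t_tx to clear all hops; remaining 166 packets each add one t_tx.
Total = (3+167-1)·t_tx + 3·t_prop = 169·346.667 + 3·4.15 = 58600 μs.

58600 μs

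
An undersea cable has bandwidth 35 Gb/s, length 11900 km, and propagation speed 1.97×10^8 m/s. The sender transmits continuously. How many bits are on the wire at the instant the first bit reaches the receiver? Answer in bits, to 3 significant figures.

Propagation delay = 11900000 / 197000000 = 0.0604061 s.
BDP = R × t_prop = 35000000000 × 0.0604061 = 2114210000 bits.

2110000000 bits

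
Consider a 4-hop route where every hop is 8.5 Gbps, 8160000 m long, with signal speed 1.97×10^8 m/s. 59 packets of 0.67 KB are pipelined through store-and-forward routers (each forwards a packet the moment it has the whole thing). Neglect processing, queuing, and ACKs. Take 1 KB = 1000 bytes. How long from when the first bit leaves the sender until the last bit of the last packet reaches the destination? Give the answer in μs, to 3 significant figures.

166000 μs

Per-hop transmission t_tx = L/R = 5360/8500000000 = 0.630588 μs.
Per-hop propagation t_prop = 8160000/197000000 = 41421.3 μs.
Pipeline fill: first packet needs 4·t_tx to clear all hops; remaining 58 packets each add one t_tx.
Total = (4+59-1)·t_tx + 4·t_prop = 62·0.630588 + 4·41421.3 = 166000 μs.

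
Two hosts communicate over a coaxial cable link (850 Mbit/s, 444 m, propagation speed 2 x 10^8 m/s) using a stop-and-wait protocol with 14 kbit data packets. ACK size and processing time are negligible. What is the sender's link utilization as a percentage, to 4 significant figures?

t_tx = L/R = 14000/850000000 = 1.64706e-05 s.
t_prop = 444/200000000 = 2.22e-06 s; RTT = 4.44e-06 s.
Cycle = t_tx + RTT = 2.09106e-05 s.
Utilization = t_tx / cycle = 1.64706e-05/2.09106e-05 = 78.77 %.

78.77 %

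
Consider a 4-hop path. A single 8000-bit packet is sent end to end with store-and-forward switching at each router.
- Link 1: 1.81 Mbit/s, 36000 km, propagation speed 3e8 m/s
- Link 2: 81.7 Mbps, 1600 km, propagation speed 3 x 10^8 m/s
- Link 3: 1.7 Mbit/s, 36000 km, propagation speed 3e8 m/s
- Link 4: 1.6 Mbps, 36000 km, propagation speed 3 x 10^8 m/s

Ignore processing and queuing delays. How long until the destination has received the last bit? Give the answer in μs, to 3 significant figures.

380000 μs

Transmission delays (L/R per hop): 4419.89, 97.9192, 4705.88, 5000 μs; sum = 14223.7 μs.
Propagation delays (d/s per hop): 120000, 5333.33, 120000, 120000 μs; sum = 365333 μs.
End-to-end = 380000 μs.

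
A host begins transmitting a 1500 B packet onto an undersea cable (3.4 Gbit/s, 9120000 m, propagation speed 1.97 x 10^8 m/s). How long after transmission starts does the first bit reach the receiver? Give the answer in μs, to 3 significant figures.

First bit experiences only propagation delay: d/s = 9120000/197000000 = 46300 μs.

46300 μs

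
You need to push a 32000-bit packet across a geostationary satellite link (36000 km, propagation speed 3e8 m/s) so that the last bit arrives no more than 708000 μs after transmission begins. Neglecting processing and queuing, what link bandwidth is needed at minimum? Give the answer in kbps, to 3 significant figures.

54.4 kbps

Propagation delay = 36000000 / 300000000 = 120000 μs.
Transmission budget = 708000 − 120000 = 588000 μs.
R ≥ L / t_tx = 32000 bits / 0.588 s = 54.4 kbps.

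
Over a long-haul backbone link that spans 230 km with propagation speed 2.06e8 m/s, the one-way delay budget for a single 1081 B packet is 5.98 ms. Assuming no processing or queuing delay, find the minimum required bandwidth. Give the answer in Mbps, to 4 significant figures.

L = 8648 bits.
Propagation delay = 230000 / 206000000 = 1.1165 ms.
Transmission budget = 5.98 − 1.1165 = 4.8635 ms.
R ≥ L / t_tx = 8648 bits / 0.0048635 s = 1.778 Mbps.

1.778 Mbps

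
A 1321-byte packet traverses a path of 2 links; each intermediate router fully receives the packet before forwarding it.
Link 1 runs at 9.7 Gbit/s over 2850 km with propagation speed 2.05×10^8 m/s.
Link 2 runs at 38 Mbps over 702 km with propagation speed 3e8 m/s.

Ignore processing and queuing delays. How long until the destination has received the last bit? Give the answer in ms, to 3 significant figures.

16.5 ms

L = 1321 × 8 = 10568 bits.
Transmission delays (L/R per hop): 0.00108948, 0.278105 ms; sum = 0.279195 ms.
Propagation delays (d/s per hop): 13.9024, 2.34 ms; sum = 16.2424 ms.
End-to-end = 16.5 ms.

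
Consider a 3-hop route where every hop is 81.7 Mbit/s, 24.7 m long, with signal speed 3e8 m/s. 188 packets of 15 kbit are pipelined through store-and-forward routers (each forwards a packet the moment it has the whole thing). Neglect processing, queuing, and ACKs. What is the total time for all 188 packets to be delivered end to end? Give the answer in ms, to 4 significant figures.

34.88 ms

Per-hop transmission t_tx = L/R = 15000/81700000 = 0.183599 ms.
Per-hop propagation t_prop = 24.7/300000000 = 8.23333e-05 ms.
Pipeline fill: first packet needs 3·t_tx to clear all hops; remaining 187 packets each add one t_tx.
Total = (3+188-1)·t_tx + 3·t_prop = 190·0.183599 + 3·8.23333e-05 = 34.88 ms.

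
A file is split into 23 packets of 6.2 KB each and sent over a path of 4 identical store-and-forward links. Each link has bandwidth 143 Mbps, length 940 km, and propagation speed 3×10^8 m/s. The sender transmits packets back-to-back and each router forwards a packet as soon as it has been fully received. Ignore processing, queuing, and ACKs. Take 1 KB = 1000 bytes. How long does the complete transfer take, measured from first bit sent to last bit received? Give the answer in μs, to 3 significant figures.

Per-hop transmission t_tx = L/R = 49600/143000000 = 346.853 μs.
Per-hop propagation t_prop = 940000/300000000 = 3133.33 μs.
Pipeline fill: first packet needs 4·t_tx to clear all hops; remaining 22 packets each add one t_tx.
Total = (4+23-1)·t_tx + 4·t_prop = 26·346.853 + 4·3133.33 = 21600 μs.

21600 μs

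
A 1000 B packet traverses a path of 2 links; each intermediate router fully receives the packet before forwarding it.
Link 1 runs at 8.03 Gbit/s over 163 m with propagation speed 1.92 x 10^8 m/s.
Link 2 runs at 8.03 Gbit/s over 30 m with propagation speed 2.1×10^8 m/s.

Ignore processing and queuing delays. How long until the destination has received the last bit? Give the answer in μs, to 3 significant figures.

2.98 μs

L = 1000 × 8 = 8000 bits.
Transmission delay per hop = L/R = 8000/8.03e+09 = 0.996264 μs; 2 hops → 1.99253 μs.
Propagation delays (d/s per hop): 0.848958, 0.142857 μs; sum = 0.991815 μs.
End-to-end = 2.98 μs.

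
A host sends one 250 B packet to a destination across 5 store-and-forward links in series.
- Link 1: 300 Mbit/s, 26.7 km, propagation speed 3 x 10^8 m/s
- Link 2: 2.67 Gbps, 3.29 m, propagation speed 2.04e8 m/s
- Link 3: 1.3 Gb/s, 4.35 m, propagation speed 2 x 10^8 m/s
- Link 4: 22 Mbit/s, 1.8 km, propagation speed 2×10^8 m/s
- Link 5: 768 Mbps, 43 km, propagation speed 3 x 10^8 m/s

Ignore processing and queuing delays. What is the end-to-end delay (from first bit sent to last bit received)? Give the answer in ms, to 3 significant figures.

0.344 ms

L = 250 × 8 = 2000 bits.
Transmission delays (L/R per hop): 0.00666667, 0.000749064, 0.00153846, 0.0909091, 0.00260417 ms; sum = 0.102467 ms.
Propagation delays (d/s per hop): 0.089, 1.61275e-05, 2.175e-05, 0.009, 0.143333 ms; sum = 0.241371 ms.
End-to-end = 0.344 ms.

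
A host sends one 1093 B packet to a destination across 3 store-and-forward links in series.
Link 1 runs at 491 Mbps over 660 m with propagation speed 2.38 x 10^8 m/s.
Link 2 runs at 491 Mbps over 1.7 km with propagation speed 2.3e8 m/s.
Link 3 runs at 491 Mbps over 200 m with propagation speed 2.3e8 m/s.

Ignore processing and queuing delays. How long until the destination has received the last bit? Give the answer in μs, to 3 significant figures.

64.5 μs

L = 1093 × 8 = 8744 bits.
Transmission delay per hop = L/R = 8744/491000000 = 17.8086 μs; 3 hops → 53.4257 μs.
Propagation delays (d/s per hop): 2.77311, 7.3913, 0.869565 μs; sum = 11.034 μs.
End-to-end = 64.5 μs.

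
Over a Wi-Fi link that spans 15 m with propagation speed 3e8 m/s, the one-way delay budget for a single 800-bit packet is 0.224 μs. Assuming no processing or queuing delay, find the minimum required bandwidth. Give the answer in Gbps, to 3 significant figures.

4.60 Gbps

Propagation delay = 15 / 300000000 = 0.05 μs.
Transmission budget = 0.224 − 0.05 = 0.174 μs.
R ≥ L / t_tx = 800 bits / 1.74e-07 s = 4.60 Gbps.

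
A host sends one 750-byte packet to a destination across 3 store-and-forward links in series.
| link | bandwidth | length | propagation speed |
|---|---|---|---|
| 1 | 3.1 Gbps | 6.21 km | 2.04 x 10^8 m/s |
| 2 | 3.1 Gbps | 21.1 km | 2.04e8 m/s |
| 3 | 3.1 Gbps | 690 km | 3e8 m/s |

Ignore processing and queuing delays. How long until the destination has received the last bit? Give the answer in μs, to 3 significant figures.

2440 μs

L = 750 × 8 = 6000 bits.
Transmission delay per hop = L/R = 6000/3100000000 = 1.93548 μs; 3 hops → 5.80645 μs.
Propagation delays (d/s per hop): 30.4412, 103.431, 2300 μs; sum = 2433.87 μs.
End-to-end = 2440 μs.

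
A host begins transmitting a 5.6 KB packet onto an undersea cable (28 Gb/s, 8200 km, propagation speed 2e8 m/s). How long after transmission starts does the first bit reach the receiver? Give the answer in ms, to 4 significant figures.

First bit experiences only propagation delay: d/s = 8200000/200000000 = 41.00 ms.

41.00 ms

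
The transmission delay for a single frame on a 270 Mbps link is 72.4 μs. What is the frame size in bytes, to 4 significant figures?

2444 bytes

L = R × t_tx = 270000000 b/s × 7.24e-05 s = 19548 bits.
In bytes: 19548 / 8 = 2444 bytes.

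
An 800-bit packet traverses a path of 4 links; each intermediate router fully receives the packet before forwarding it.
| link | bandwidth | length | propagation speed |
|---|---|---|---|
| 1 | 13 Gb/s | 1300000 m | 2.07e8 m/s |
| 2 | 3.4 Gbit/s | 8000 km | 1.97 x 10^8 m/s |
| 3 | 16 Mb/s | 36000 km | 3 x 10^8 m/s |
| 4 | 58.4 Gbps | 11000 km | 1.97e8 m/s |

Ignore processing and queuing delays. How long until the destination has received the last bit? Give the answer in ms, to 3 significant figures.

Transmission delays (L/R per hop): 6.15385e-05, 0.000235294, 0.05, 1.36986e-05 ms; sum = 0.0503105 ms.
Propagation delays (d/s per hop): 6.28019, 40.6091, 120, 55.8376 ms; sum = 222.727 ms.
End-to-end = 223 ms.

223 ms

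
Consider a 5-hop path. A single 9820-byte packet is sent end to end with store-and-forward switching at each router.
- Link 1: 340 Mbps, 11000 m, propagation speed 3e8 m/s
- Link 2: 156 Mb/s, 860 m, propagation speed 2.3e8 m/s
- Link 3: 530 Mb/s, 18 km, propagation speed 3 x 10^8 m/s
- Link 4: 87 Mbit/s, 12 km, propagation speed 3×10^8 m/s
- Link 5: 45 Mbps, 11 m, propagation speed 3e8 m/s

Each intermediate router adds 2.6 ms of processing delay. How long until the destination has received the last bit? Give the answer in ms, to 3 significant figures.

14.1 ms

L = 9820 × 8 = 78560 bits.
Transmission delays (L/R per hop): 0.231059, 0.50359, 0.148226, 0.902989, 1.74578 ms; sum = 3.53164 ms.
Propagation delays (d/s per hop): 0.0366667, 0.00373913, 0.06, 0.04, 3.66667e-05 ms; sum = 0.140442 ms.
Processing at 4 router(s): 4 × 2.6 ms = 10.4 ms.
End-to-end = 14.1 ms.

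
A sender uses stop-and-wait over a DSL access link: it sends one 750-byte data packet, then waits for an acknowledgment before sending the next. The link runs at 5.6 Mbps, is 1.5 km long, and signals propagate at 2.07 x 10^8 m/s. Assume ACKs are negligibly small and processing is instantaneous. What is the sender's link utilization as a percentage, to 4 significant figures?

t_tx = L/R = 6000/5600000 = 0.00107143 s.
t_prop = 1500/2.07e+08 = 7.24638e-06 s; RTT = 1.44928e-05 s.
Cycle = t_tx + RTT = 0.00108592 s.
Utilization = t_tx / cycle = 0.00107143/0.00108592 = 98.67 %.

98.67 %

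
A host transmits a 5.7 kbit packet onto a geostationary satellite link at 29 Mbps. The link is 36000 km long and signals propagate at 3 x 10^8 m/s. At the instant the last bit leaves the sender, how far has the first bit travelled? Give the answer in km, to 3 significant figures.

t_tx = L/R = 5700/29000000 = 0.000196552 s.
Distance = s × t_tx = 300000000 × 0.000196552 = 59.0 km.

59.0 km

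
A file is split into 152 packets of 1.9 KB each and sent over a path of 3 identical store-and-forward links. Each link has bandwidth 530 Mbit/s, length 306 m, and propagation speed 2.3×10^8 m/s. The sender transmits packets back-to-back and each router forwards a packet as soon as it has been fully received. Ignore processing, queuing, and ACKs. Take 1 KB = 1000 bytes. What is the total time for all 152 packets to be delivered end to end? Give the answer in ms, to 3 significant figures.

Per-hop transmission t_tx = L/R = 15200/530000000 = 0.0286792 ms.
Per-hop propagation t_prop = 306/2.3e+08 = 0.00133043 ms.
Pipeline fill: first packet needs 3·t_tx to clear all hops; remaining 151 packets each add one t_tx.
Total = (3+152-1)·t_tx + 3·t_prop = 154·0.0286792 + 3·0.00133043 = 4.42 ms.

4.42 ms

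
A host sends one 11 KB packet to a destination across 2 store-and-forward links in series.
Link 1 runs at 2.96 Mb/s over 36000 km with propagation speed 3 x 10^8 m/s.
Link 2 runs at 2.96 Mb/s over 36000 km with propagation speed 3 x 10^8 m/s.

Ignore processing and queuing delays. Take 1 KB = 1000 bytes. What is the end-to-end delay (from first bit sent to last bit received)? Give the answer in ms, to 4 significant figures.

L = 88000 bits.
Transmission delay per hop = L/R = 88000/2960000 = 29.7297 ms; 2 hops → 59.4595 ms.
Propagation delays (d/s per hop): 120, 120 ms; sum = 240 ms.
End-to-end = 299.5 ms.

299.5 ms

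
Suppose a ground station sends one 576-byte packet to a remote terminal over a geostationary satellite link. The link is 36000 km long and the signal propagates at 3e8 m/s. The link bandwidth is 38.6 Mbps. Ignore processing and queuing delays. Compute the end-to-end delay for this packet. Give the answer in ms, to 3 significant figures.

L = 576 × 8 = 4608 bits.
Transmission delay = L/R = 4608 / 38600000 = 0.119378 ms.
Propagation delay = d/s = 36000000 m / 300000000 m/s = 120 ms.
Total = 120 ms.

120 ms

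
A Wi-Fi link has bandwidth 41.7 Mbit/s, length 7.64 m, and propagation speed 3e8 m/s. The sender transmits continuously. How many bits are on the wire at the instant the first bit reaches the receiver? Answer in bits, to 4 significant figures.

1.062 bits

Propagation delay = 7.64 / 300000000 = 2.54667e-08 s.
BDP = R × t_prop = 41700000 × 2.54667e-08 = 1.06196 bits.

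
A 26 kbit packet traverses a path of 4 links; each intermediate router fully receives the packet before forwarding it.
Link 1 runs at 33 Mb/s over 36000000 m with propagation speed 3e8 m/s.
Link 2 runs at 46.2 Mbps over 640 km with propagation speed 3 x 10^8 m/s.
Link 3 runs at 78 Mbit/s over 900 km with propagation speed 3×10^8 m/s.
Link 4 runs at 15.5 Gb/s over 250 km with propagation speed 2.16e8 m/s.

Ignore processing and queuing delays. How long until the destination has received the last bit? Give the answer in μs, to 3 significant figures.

128000 μs

L = 26000 bits.
Transmission delays (L/R per hop): 787.879, 562.771, 333.333, 1.67742 μs; sum = 1685.66 μs.
Propagation delays (d/s per hop): 120000, 2133.33, 3000, 1157.41 μs; sum = 126291 μs.
End-to-end = 128000 μs.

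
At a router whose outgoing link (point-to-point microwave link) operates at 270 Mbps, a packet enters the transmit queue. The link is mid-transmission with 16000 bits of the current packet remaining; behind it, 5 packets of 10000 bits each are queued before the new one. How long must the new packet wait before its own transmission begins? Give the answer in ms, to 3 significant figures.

0.244 ms

Each queued packet: L/R = 10000/270000000 = 0.037037 ms.
5 queued → 0.185185 ms.
Plus remaining 16000 bits of current packet: 0.0592593 ms.
Queuing delay = 0.244 ms.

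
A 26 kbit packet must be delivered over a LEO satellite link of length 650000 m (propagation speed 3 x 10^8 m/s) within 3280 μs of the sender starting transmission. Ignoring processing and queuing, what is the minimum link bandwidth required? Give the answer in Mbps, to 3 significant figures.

Propagation delay = 650000 / 300000000 = 2166.67 μs.
Transmission budget = 3280 − 2166.67 = 1113.33 μs.
R ≥ L / t_tx = 26000 bits / 0.00111333 s = 23.4 Mbps.

23.4 Mbps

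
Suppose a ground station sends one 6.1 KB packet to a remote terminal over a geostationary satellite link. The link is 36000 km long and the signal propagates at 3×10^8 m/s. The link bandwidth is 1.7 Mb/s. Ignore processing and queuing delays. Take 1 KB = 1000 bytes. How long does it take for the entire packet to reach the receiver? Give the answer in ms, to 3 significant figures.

L = 48800 bits.
Transmission delay = L/R = 48800 / 1700000 = 28.7059 ms.
Propagation delay = d/s = 36000000 m / 300000000 m/s = 120 ms.
Total = 149 ms.

149 ms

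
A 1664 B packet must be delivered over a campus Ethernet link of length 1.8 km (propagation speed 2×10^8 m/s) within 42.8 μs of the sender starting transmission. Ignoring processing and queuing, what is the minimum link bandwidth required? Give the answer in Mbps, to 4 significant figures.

393.8 Mbps

L = 13312 bits.
Propagation delay = 1800 / 200000000 = 9 μs.
Transmission budget = 42.8 − 9 = 33.8 μs.
R ≥ L / t_tx = 13312 bits / 3.38e-05 s = 393.8 Mbps.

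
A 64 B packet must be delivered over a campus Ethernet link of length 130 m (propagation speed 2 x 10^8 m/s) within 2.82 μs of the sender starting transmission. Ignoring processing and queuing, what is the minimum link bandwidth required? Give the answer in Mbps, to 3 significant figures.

L = 512 bits.
Propagation delay = 130 / 200000000 = 0.65 μs.
Transmission budget = 2.82 − 0.65 = 2.17 μs.
R ≥ L / t_tx = 512 bits / 2.17e-06 s = 236 Mbps.

236 Mbps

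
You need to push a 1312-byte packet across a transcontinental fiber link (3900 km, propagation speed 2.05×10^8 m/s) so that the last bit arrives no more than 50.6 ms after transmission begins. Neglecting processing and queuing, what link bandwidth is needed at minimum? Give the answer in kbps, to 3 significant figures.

332 kbps

L = 10496 bits.
Propagation delay = 3900000 / 2.05e+08 = 19.0244 ms.
Transmission budget = 50.6 − 19.0244 = 31.5756 ms.
R ≥ L / t_tx = 10496 bits / 0.0315756 s = 332 kbps.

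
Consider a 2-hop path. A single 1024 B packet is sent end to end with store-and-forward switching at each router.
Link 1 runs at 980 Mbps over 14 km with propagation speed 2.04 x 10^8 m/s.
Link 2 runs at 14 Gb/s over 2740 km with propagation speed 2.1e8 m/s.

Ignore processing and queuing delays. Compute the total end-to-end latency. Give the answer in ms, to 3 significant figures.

13.1 ms

L = 1024 × 8 = 8192 bits.
Transmission delays (L/R per hop): 0.00835918, 0.000585143 ms; sum = 0.00894433 ms.
Propagation delays (d/s per hop): 0.0686275, 13.0476 ms; sum = 13.1162 ms.
End-to-end = 13.1 ms.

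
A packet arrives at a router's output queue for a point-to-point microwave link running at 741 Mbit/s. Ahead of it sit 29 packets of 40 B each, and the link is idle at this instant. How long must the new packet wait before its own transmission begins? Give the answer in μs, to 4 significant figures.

12.52 μs

Each queued packet: L/R = 320/741000000 = 0.431849 μs.
29 queued → 12.5236 μs.
Queuing delay = 12.52 μs.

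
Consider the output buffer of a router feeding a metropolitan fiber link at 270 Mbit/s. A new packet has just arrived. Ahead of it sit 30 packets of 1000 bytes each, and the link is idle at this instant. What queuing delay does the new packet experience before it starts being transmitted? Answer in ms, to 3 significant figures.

0.889 ms

Each queued packet: L/R = 8000/270000000 = 0.0296296 ms.
30 queued → 0.888889 ms.
Queuing delay = 0.889 ms.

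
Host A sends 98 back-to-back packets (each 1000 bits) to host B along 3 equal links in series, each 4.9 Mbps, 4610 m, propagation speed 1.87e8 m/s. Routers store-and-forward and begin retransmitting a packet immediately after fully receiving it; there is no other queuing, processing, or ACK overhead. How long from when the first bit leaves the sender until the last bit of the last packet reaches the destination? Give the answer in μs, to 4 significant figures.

20480 μs

Per-hop transmission t_tx = L/R = 1000/4900000 = 204.082 μs.
Per-hop propagation t_prop = 4610/187000000 = 24.6524 μs.
Pipeline fill: first packet needs 3·t_tx to clear all hops; remaining 97 packets each add one t_tx.
Total = (3+98-1)·t_tx + 3·t_prop = 100·204.082 + 3·24.6524 = 20480 μs.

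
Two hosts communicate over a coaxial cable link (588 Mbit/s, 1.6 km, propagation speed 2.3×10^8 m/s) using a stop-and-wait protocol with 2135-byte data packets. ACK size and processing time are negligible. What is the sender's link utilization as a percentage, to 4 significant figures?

67.61 %

t_tx = L/R = 17080/588000000 = 2.90476e-05 s.
t_prop = 1600/2.3e+08 = 6.95652e-06 s; RTT = 1.3913e-05 s.
Cycle = t_tx + RTT = 4.29607e-05 s.
Utilization = t_tx / cycle = 2.90476e-05/4.29607e-05 = 67.61 %.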